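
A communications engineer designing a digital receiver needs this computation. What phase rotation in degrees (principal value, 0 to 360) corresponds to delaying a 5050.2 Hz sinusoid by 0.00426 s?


Phase shift from frequency and time delay:
phi = 360 * f * t_delay
    = 360 * 5050.2 * 0.00426
    = 7744.99 degrees
    mod 360 = 184.99 degrees

184.99 degrees


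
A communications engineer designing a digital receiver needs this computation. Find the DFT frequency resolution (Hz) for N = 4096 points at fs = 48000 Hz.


DFT frequency resolution:
df = fs / N
   = 48000 / 4096
   = 11.7188 Hz

11.7188 Hz


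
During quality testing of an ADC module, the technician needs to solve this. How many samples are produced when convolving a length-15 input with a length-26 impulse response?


Linear convolution output length:
L = N + M - 1
  = 15 + 26 - 1
  = 40 samples

40


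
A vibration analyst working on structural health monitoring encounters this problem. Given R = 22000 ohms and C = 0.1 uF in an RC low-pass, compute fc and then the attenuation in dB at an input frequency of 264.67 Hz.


Step 1 — cutoff frequency:
fc = 1 / (2*pi*R*C)
C = 0.1 uF = 1e-07 F
fc = 1 / (2*pi*22000*1e-07)
   = 72.3432 Hz

Step 2 — magnitude at f = 264.67 Hz:
|H(f)| = 1 / sqrt(1 + (f/fc)^2)
f/fc = 264.67 / 72.3432 = 3.658533
|H| = 1 / sqrt(1 + 13.384864) = 0.2636617
|H|_dB = 20*log10(0.2636617) = -11.58 dB

fc = 72.3432 Hz; |H(264.67 Hz)| = -11.58 dB


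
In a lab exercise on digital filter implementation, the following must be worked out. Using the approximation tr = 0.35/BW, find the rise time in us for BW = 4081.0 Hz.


Rise time from bandwidth relationship:
tr = 0.35 / BW
   = 0.35 / 4081.0
   = 8.576329331e-05 s
   = 85.7633 us

85.7633 us


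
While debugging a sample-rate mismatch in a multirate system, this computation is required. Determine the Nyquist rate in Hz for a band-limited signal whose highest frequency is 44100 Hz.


The Nyquist rate is twice the maximum frequency component.
fs_min = 2 * fmax
      = 2 * 44100
      = 88200 Hz

88200


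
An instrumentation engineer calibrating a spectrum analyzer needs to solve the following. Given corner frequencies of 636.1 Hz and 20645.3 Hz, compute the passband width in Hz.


Bandwidth is the difference of -3dB frequencies:
BW = f_high - f_low
   = 20645.3 - 636.1
   = 20009.2 Hz

20009.2 Hz


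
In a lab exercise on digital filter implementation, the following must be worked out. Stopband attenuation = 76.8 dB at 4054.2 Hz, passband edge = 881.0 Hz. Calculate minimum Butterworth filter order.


Butterworth filter order formula:
n = log10(10^(A/10) - 1) / (2 * log10(f_stop/f_pass))
10^(76.8/10) - 1 = 47863008.2323
f_stop/f_pass = 4054.2 / 881.0 = 4.6018
n = 5.7925 -> ceil = 6

6


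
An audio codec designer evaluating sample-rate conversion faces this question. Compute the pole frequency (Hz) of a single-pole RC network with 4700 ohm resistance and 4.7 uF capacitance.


Cutoff frequency of a first-order RC filter:
fc = 1 / (2 * pi * R * C)
C = 4.7 uF = 4.7e-06 F
fc = 1 / (2 * pi * 4700 * 4.7e-06)
   = 1 / 0.1387955634356
   = 7.204841 Hz

7.204841 Hz


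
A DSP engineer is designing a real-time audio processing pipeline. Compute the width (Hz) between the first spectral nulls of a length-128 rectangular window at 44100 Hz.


Main lobe width for a rectangular window:
Width = 2 * fs / N
      = 2 * 44100 / 128
      = 88200 / 128
      = 689.062 Hz

689.062 Hz


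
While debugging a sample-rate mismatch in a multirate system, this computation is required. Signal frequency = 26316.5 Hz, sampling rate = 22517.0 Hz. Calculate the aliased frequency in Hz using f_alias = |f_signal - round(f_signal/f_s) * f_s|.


Compute the nearest integer multiple of fs to the signal:
n = round(26316.5 / 22517.0) = 1
f_alias = |26316.5 - 1 * 22517.0|
        = |26316.5 - 22517.0|
        = 3799.5 Hz

3799.5


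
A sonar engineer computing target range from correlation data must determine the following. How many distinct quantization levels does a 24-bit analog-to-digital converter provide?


Number of quantization levels = 2^N
= 2^24
= 16777216

16777216


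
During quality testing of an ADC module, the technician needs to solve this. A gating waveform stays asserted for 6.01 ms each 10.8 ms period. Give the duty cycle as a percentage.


Duty cycle as a percentage:
DC = (t_on / T) * 100
   = (6.01 / 10.8) * 100
   = 0.556481 * 100
   = 55.65 %

55.65 %


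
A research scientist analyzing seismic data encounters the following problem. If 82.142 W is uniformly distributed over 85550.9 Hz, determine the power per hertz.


Power spectral density:
PSD = P / BW
    = 82.142 / 85550.9
    = 0.00096015 W/Hz

0.00096015 W/Hz


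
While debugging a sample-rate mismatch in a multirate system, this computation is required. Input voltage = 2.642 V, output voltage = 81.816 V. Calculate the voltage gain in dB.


Voltage gain in dB:
G = 20 * log10(Vout / Vin)
  = 20 * log10(81.816 / 2.642)
  = 20 * log10(30.967449)
  = 20 * 1.490905
  = 29.82 dB

29.82 dB


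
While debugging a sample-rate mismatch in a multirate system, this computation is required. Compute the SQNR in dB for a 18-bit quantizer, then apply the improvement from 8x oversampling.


Step 1 — baseline SQNR at Nyquist:
SQNR_base = 6.02*N + 1.76
          = 6.02*18 + 1.76
          = 110.12 dB

Step 2 — oversampling processing gain:
G = 10*log10(OSR) = 10*log10(8) = 9.03 dB

Step 3 — total:
SQNR_total = 110.12 + 9.03 = 119.15 dB

Base SQNR = 110.12 dB; oversampled SQNR = 119.15 dB


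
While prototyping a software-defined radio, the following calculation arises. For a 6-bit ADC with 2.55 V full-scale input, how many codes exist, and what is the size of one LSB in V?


Step 1 — number of quantization levels:
L = 2^N = 2^6 = 64

Step 2 — LSB step size:
delta = Vfs / L
      = 2.55 / 64
      = 0.03984375 V

Levels = 64; step size = 0.03984375 V


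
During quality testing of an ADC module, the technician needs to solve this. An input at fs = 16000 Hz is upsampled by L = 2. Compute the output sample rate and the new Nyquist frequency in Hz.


Step 1 — output sample rate after interpolation by L:
fs_out = L * fs_in = 2 * 16000 = 32000 Hz

Step 2 — Nyquist frequency of the output stream:
f_Nyq = fs_out / 2 = 32000 / 2 = 16000.0 Hz

fs_out = 32000 Hz; f_Nyquist = 16000.0 Hz


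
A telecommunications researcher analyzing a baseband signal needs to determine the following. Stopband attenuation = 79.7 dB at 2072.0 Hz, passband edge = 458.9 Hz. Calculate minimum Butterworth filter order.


Butterworth filter order formula:
n = log10(10^(A/10) - 1) / (2 * log10(f_stop/f_pass))
10^(79.7/10) - 1 = 93325429.0797
f_stop/f_pass = 2072.0 / 458.9 = 4.5151
n = 6.087 -> ceil = 7

7


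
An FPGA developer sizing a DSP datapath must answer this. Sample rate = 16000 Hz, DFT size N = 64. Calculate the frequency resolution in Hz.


DFT frequency resolution:
df = fs / N
   = 16000 / 64
   = 250.0 Hz

250.0 Hz


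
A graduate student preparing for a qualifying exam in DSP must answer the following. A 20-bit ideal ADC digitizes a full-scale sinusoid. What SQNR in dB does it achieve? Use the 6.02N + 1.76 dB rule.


Theoretical SNR for a full-scale sinusoid:
SNR = 6.02 * N + 1.76
    = 6.02 * 20 + 1.76
    = 120.4 + 1.76
    = 122.16 dB

122.16 dB


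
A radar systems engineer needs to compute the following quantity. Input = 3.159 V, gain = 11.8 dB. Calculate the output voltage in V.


Output voltage from dB gain:
V_out = V_in * 10^(gain_dB / 20)
      = 3.159 * 10^(11.8 / 20)
      = 3.159 * 3.890451
      = 12.2899 V

12.2899 V


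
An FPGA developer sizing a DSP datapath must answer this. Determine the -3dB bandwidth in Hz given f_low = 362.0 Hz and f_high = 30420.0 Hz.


Bandwidth is the difference of -3dB frequencies:
BW = f_high - f_low
   = 30420.0 - 362.0
   = 30058.0 Hz

30058.0 Hz


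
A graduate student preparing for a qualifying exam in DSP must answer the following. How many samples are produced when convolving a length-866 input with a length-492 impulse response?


Linear convolution output length:
L = N + M - 1
  = 866 + 492 - 1
  = 1357 samples

1357


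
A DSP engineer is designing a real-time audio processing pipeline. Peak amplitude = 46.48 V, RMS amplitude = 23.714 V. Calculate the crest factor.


Crest factor is the ratio of peak to RMS:
CF = V_peak / V_rms
   = 46.48 / 23.714
   = 1.96

1.96


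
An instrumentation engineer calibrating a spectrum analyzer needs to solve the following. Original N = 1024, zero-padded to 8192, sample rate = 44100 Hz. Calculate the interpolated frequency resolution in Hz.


Frequency resolution after zero-padding:
N_padded = 1024 * 8 = 8192
df = fs / N_padded
   = 44100 / 8192
   = 5.3833 Hz

5.3833 Hz


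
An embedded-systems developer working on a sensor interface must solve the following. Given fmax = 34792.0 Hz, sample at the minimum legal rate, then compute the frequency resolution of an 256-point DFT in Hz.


Step 1 — Nyquist sampling rate:
fs = 2 * fmax = 2 * 34792.0 = 69584.0 Hz

Step 2 — DFT bin spacing:
df = fs / N = 69584.0 / 256 = 271.8125 Hz

271.8125 Hz


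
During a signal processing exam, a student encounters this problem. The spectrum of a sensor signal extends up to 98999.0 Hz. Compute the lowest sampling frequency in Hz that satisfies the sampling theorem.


The Nyquist rate is twice the maximum frequency component.
fs_min = 2 * fmax
      = 2 * 98999.0
      = 197998.0 Hz

197998.0


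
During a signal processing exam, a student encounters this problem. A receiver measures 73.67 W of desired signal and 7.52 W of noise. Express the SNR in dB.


SNR in decibels:
SNR = 10 * log10(Ps / Pn)
    = 10 * log10(73.67 / 7.52)
    = 10 * log10(9.7965)
    = 10 * 0.9911
    = 9.91 dB

9.91 dB


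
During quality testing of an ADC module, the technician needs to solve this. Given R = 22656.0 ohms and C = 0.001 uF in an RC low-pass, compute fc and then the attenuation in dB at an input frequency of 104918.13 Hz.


Step 1 — cutoff frequency:
fc = 1 / (2*pi*R*C)
C = 0.001 uF = 1e-09 F
fc = 1 / (2*pi*22656.0*1e-09)
   = 7024.847 Hz

Step 2 — magnitude at f = 104918.13 Hz:
|H(f)| = 1 / sqrt(1 + (f/fc)^2)
f/fc = 104918.13 / 7024.847 = 14.93529
|H| = 1 / sqrt(1 + 223.062887) = 0.0668059
|H|_dB = 20*log10(0.0668059) = -23.5 dB

fc = 7024.847 Hz; |H(104918.13 Hz)| = -23.5 dB


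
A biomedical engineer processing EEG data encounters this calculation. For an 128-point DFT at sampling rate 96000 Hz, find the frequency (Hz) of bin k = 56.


Frequency of DFT bin k:
f_k = k * fs / N
    = 56 * 96000 / 128
    = 5376000 / 128
    = 42000.0 Hz

42000.0 Hz


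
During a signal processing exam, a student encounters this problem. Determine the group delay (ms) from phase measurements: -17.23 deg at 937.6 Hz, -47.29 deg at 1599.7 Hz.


Group delay from phase difference:
tau = -d(phi)/d(omega)
d(phi) = -30.06 deg = -0.524646 rad
d(omega) = 2*pi*(1599.7 - 937.6) = 4160.097 rad/s
tau = -(-0.524646) / 4160.097
    = 0.1261 ms

0.1261 ms


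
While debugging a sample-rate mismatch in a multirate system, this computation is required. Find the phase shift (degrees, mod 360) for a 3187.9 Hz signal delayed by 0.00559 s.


Phase shift from frequency and time delay:
phi = 360 * f * t_delay
    = 360 * 3187.9 * 0.00559
    = 6415.33 degrees
    mod 360 = 295.33 degrees

295.33 degrees


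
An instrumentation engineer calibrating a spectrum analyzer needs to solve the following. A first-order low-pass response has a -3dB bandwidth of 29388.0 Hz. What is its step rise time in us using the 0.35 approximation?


Rise time from bandwidth relationship:
tr = 0.35 / BW
   = 0.35 / 29388.0
   = 1.190962298e-05 s
   = 11.9096 us

11.9096 us


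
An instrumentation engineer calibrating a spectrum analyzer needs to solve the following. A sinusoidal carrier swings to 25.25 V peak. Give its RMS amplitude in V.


RMS voltage for a sinusoidal waveform:
V_rms = V_peak / sqrt(2)
      = 25.25 / 1.414214
      = 17.854 V

17.854 V


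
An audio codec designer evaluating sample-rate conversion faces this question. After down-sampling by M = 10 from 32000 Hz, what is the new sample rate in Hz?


Decimation reduces the sample rate:
fs_out = fs_in / M
       = 32000 / 10
       = 3200.0 Hz

3200.0 Hz


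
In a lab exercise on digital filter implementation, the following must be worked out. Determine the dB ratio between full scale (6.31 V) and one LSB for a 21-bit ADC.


Dynamic range from full-scale to LSB:
V_min = V_max / 2^bits = 6.31 / 2^21
DR = 20 * log10(V_max / V_min)
   = 20 * log10(2^21)
   = 20 * 21 * log10(2)
   = 126.43 dB

126.43 dB


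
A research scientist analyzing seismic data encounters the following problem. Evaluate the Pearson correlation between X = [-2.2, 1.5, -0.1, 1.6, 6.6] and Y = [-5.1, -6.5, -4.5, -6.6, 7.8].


Pearson correlation coefficient (population):
r = cov(X,Y) / (std(X) * std(Y))
Mean X = 1.48, Mean Y = -2.98
Cov(X,Y) = 12.9784
Std(X) = 2.907508, Std(Y) = 5.449917
r = 0.819

0.819


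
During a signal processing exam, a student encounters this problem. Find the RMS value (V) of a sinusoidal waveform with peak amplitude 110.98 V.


RMS voltage for a sinusoidal waveform:
V_rms = V_peak / sqrt(2)
      = 110.98 / 1.414214
      = 78.475 V

78.475 V


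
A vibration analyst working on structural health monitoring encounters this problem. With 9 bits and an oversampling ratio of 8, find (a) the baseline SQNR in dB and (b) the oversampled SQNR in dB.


Step 1 — baseline SQNR at Nyquist:
SQNR_base = 6.02*N + 1.76
          = 6.02*9 + 1.76
          = 55.94 dB

Step 2 — oversampling processing gain:
G = 10*log10(OSR) = 10*log10(8) = 9.03 dB

Step 3 — total:
SQNR_total = 55.94 + 9.03 = 64.97 dB

Base SQNR = 55.94 dB; oversampled SQNR = 64.97 dB


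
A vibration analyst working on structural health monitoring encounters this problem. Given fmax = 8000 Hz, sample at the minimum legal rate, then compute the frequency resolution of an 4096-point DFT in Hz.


Step 1 — Nyquist sampling rate:
fs = 2 * fmax = 2 * 8000 = 16000 Hz

Step 2 — DFT bin spacing:
df = fs / N = 16000 / 4096 = 3.9062 Hz

3.9062 Hz


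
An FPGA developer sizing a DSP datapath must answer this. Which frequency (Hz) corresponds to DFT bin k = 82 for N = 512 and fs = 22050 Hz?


Frequency of DFT bin k:
f_k = k * fs / N
    = 82 * 22050 / 512
    = 1808100 / 512
    = 3531.445 Hz

3531.445 Hz


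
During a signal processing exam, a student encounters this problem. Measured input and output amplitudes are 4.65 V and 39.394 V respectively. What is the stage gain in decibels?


Voltage gain in dB:
G = 20 * log10(Vout / Vin)
  = 20 * log10(39.394 / 4.65)
  = 20 * log10(8.471828)
  = 20 * 0.927977
  = 18.56 dB

18.56 dB


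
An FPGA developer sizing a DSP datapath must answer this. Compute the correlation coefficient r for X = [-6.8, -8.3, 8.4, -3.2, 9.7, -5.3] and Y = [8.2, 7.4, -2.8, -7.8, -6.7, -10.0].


Pearson correlation coefficient (population):
r = cov(X,Y) / (std(X) * std(Y))
Mean X = -0.9167, Mean Y = -1.95
Cov(X,Y) = -23.075833
Std(X) = 7.223438, Std(Y) = 7.219822
r = -0.4425

-0.4425


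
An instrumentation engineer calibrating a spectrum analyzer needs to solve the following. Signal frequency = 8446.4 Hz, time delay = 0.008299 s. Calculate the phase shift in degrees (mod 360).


Phase shift from frequency and time delay:
phi = 360 * f * t_delay
    = 360 * 8446.4 * 0.008299
    = 25234.8 degrees
    mod 360 = 34.8 degrees

34.8 degrees


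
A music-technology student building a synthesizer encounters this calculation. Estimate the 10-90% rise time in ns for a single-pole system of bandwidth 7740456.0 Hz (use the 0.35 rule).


Rise time from bandwidth relationship:
tr = 0.35 / BW
   = 0.35 / 7740456.0
   = 4.52169743e-08 s
   = 45.217 ns

45.217 ns


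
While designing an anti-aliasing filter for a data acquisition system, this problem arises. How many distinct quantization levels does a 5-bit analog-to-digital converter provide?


Number of quantization levels = 2^N
= 2^5
= 32

32


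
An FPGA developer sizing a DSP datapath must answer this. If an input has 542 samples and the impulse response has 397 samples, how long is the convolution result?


Linear convolution output length:
L = N + M - 1
  = 542 + 397 - 1
  = 938 samples

938


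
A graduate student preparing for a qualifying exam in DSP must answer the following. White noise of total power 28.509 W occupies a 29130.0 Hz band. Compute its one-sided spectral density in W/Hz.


Power spectral density:
PSD = P / BW
    = 28.509 / 29130.0
    = 0.00097868 W/Hz

0.00097868 W/Hz


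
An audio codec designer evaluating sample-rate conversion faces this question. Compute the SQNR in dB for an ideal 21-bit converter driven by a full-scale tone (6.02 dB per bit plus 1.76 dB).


Theoretical SNR for a full-scale sinusoid:
SNR = 6.02 * N + 1.76
    = 6.02 * 21 + 1.76
    = 126.42 + 1.76
    = 128.18 dB

128.18 dB


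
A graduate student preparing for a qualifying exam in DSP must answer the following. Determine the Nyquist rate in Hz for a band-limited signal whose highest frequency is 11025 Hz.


The Nyquist rate is twice the maximum frequency component.
fs_min = 2 * fmax
      = 2 * 11025
      = 22050 Hz

22050


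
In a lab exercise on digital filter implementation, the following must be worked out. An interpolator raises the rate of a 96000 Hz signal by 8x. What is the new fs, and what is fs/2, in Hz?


Step 1 — output sample rate after interpolation by L:
fs_out = L * fs_in = 8 * 96000 = 768000 Hz

Step 2 — Nyquist frequency of the output stream:
f_Nyq = fs_out / 2 = 768000 / 2 = 384000.0 Hz

fs_out = 768000 Hz; f_Nyquist = 384000.0 Hz


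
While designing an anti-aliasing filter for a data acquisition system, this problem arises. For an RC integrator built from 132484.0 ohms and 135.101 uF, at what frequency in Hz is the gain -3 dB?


Cutoff frequency of a first-order RC filter:
fc = 1 / (2 * pi * R * C)
C = 135.101 uF = 0.000135101 F
fc = 1 / (2 * pi * 132484.0 * 0.000135101)
   = 1 / 112.46098007566
   = 0.008892 Hz

0.008892 Hz


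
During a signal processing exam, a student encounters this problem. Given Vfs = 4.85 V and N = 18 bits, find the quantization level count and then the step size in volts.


Step 1 — number of quantization levels:
L = 2^N = 2^18 = 262144

Step 2 — LSB step size:
delta = Vfs / L
      = 4.85 / 262144
      = 1.85e-05 V

Levels = 262144; step size = 1.85e-05 V


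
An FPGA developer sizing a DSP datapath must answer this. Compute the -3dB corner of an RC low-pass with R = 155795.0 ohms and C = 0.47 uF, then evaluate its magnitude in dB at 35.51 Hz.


Step 1 — cutoff frequency:
fc = 1 / (2*pi*R*C)
C = 0.47 uF = 4.7e-07 F
fc = 1 / (2*pi*155795.0*4.7e-07)
   = 2.17355 Hz

Step 2 — magnitude at f = 35.51 Hz:
|H(f)| = 1 / sqrt(1 + (f/fc)^2)
f/fc = 35.51 / 2.17355 = 16.337328
|H| = 1 / sqrt(1 + 266.908286) = 0.0610952
|H|_dB = 20*log10(0.0610952) = -24.28 dB

fc = 2.17355 Hz; |H(35.51 Hz)| = -24.28 dB


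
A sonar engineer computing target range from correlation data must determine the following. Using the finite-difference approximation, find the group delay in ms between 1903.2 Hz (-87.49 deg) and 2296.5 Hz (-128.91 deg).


Group delay from phase difference:
tau = -d(phi)/d(omega)
d(phi) = -41.42 deg = -0.722915 rad
d(omega) = 2*pi*(2296.5 - 1903.2) = 2471.1768 rad/s
tau = -(-0.722915) / 2471.1768
    = 0.2925 ms

0.2925 ms


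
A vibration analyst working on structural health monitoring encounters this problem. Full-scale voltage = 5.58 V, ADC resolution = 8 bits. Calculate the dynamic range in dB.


Dynamic range from full-scale to LSB:
V_min = V_max / 2^bits = 5.58 / 2^8
DR = 20 * log10(V_max / V_min)
   = 20 * log10(2^8)
   = 20 * 8 * log10(2)
   = 48.16 dB

48.16 dB


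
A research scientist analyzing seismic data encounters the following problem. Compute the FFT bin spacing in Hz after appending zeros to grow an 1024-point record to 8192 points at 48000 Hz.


Frequency resolution after zero-padding:
N_padded = 1024 * 8 = 8192
df = fs / N_padded
   = 48000 / 8192
   = 5.8594 Hz

5.8594 Hz


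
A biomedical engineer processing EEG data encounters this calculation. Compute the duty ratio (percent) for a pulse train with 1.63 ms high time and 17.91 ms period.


Duty cycle as a percentage:
DC = (t_on / T) * 100
   = (1.63 / 17.91) * 100
   = 0.091011 * 100
   = 9.1 %

9.1 %


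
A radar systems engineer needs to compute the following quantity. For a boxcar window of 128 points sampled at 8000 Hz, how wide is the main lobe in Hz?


Main lobe width for a rectangular window:
Width = 2 * fs / N
      = 2 * 8000 / 128
      = 16000 / 128
      = 125.0 Hz

125.0 Hz


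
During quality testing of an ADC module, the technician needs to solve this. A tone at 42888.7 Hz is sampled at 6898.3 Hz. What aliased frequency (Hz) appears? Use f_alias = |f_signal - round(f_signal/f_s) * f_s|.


Compute the nearest integer multiple of fs to the signal:
n = round(42888.7 / 6898.3) = 6
f_alias = |42888.7 - 6 * 6898.3|
        = |42888.7 - 41389.8|
        = 1498.9 Hz

1498.9


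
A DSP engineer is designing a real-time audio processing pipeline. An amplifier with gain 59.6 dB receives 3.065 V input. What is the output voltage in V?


Output voltage from dB gain:
V_out = V_in * 10^(gain_dB / 20)
      = 3.065 * 10^(59.6 / 20)
      = 3.065 * 954.992586
      = 2927.0523 V

2927.0523 V


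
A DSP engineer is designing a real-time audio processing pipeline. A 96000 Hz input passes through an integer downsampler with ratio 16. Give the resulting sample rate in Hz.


Decimation reduces the sample rate:
fs_out = fs_in / M
       = 96000 / 16
       = 6000.0 Hz

6000.0 Hz


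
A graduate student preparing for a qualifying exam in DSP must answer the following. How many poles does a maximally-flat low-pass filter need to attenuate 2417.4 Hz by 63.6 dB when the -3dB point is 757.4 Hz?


Butterworth filter order formula:
n = log10(10^(A/10) - 1) / (2 * log10(f_stop/f_pass))
10^(63.6/10) - 1 = 2290866.6528
f_stop/f_pass = 2417.4 / 757.4 = 3.1917
n = 6.3092 -> ceil = 7

7


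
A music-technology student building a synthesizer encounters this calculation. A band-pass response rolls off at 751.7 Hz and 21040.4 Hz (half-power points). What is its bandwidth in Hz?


Bandwidth is the difference of -3dB frequencies:
BW = f_high - f_low
   = 21040.4 - 751.7
   = 20288.7 Hz

20288.7 Hz


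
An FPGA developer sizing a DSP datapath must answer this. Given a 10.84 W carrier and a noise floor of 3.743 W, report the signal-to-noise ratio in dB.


SNR in decibels:
SNR = 10 * log10(Ps / Pn)
    = 10 * log10(10.84 / 3.743)
    = 10 * log10(2.8961)
    = 10 * 0.4618
    = 4.62 dB

4.62 dB


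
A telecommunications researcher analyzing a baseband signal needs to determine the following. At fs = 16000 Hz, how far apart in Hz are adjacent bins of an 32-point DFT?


DFT frequency resolution:
df = fs / N
   = 16000 / 32
   = 500.0 Hz

500.0 Hz


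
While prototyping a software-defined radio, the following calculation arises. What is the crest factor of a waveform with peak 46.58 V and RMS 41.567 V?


Crest factor is the ratio of peak to RMS:
CF = V_peak / V_rms
   = 46.58 / 41.567
   = 1.1206

1.1206


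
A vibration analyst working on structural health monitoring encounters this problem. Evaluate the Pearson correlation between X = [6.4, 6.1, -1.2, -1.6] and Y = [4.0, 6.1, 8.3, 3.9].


Pearson correlation coefficient (population):
r = cov(X,Y) / (std(X) * std(Y))
Mean X = 2.425, Mean Y = 5.575
Cov(X,Y) = -1.866875
Std(X) = 3.829083, Std(Y) = 1.801909
r = -0.2706

-0.2706


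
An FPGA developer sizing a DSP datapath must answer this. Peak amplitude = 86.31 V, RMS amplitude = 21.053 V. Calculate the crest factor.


Crest factor is the ratio of peak to RMS:
CF = V_peak / V_rms
   = 86.31 / 21.053
   = 4.0997

4.0997


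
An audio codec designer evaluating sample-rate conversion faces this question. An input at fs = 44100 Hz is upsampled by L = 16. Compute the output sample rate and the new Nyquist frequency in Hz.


Step 1 — output sample rate after interpolation by L:
fs_out = L * fs_in = 16 * 44100 = 705600 Hz

Step 2 — Nyquist frequency of the output stream:
f_Nyq = fs_out / 2 = 705600 / 2 = 352800.0 Hz

fs_out = 705600 Hz; f_Nyquist = 352800.0 Hz


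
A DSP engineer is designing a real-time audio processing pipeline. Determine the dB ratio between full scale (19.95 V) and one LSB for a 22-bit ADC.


Dynamic range from full-scale to LSB:
V_min = V_max / 2^bits = 19.95 / 2^22
DR = 20 * log10(V_max / V_min)
   = 20 * log10(2^22)
   = 20 * 22 * log10(2)
   = 132.45 dB

132.45 dB


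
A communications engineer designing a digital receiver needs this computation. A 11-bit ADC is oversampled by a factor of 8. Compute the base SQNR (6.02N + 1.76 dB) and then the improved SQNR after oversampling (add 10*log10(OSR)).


Step 1 — baseline SQNR at Nyquist:
SQNR_base = 6.02*N + 1.76
          = 6.02*11 + 1.76
          = 67.98 dB

Step 2 — oversampling processing gain:
G = 10*log10(OSR) = 10*log10(8) = 9.03 dB

Step 3 — total:
SQNR_total = 67.98 + 9.03 = 77.01 dB

Base SQNR = 67.98 dB; oversampled SQNR = 77.01 dB


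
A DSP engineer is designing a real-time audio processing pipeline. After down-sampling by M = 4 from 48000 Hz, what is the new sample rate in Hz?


Decimation reduces the sample rate:
fs_out = fs_in / M
       = 48000 / 4
       = 12000.0 Hz

12000.0 Hz


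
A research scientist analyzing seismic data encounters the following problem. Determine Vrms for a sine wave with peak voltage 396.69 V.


RMS voltage for a sinusoidal waveform:
V_rms = V_peak / sqrt(2)
      = 396.69 / 1.414214
      = 280.502 V

280.502 V


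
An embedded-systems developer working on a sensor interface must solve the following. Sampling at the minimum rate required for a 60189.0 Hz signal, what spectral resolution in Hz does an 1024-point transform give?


Step 1 — Nyquist sampling rate:
fs = 2 * fmax = 2 * 60189.0 = 120378.0 Hz

Step 2 — DFT bin spacing:
df = fs / N = 120378.0 / 1024 = 117.5566 Hz

117.5566 Hz


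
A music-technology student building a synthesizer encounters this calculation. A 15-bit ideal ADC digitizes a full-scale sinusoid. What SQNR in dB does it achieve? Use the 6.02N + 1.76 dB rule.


Theoretical SNR for a full-scale sinusoid:
SNR = 6.02 * N + 1.76
    = 6.02 * 15 + 1.76
    = 90.3 + 1.76
    = 92.06 dB

92.06 dB


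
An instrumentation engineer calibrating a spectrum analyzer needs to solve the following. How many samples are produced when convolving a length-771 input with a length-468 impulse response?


Linear convolution output length:
L = N + M - 1
  = 771 + 468 - 1
  = 1238 samples

1238


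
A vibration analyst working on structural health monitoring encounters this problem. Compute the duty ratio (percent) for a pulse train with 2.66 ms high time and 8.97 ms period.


Duty cycle as a percentage:
DC = (t_on / T) * 100
   = (2.66 / 8.97) * 100
   = 0.296544 * 100
   = 29.65 %

29.65 %


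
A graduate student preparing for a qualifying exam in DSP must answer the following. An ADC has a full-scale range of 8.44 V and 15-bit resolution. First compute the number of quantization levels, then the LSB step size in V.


Step 1 — number of quantization levels:
L = 2^N = 2^15 = 32768

Step 2 — LSB step size:
delta = Vfs / L
      = 8.44 / 32768
      = 0.00025757 V

Levels = 32768; step size = 0.00025757 V


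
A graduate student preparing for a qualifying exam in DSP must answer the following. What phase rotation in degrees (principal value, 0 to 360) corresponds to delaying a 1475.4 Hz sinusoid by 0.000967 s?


Phase shift from frequency and time delay:
phi = 360 * f * t_delay
    = 360 * 1475.4 * 0.000967
    = 513.62 degrees
    mod 360 = 153.62 degrees

153.62 degrees


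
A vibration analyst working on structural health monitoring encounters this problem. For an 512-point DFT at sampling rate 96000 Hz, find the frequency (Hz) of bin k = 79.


Frequency of DFT bin k:
f_k = k * fs / N
    = 79 * 96000 / 512
    = 7584000 / 512
    = 14812.5 Hz

14812.5 Hz


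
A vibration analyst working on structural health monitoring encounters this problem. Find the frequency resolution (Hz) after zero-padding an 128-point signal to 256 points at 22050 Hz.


Frequency resolution after zero-padding:
N_padded = 128 * 2 = 256
df = fs / N_padded
   = 22050 / 256
   = 86.1328 Hz

86.1328 Hz


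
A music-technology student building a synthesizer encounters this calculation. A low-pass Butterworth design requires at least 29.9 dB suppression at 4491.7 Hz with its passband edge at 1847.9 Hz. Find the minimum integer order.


Butterworth filter order formula:
n = log10(10^(A/10) - 1) / (2 * log10(f_stop/f_pass))
10^(29.9/10) - 1 = 976.2372
f_stop/f_pass = 4491.7 / 1847.9 = 2.4307
n = 3.8752 -> ceil = 4

4


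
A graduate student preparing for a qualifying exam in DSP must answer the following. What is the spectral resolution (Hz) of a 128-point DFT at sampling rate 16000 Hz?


DFT frequency resolution:
df = fs / N
   = 16000 / 128
   = 125.0 Hz

125.0 Hz


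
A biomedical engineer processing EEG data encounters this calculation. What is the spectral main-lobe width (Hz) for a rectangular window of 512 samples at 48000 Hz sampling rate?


Main lobe width for a rectangular window:
Width = 2 * fs / N
      = 2 * 48000 / 512
      = 96000 / 512
      = 187.5 Hz

187.5 Hz


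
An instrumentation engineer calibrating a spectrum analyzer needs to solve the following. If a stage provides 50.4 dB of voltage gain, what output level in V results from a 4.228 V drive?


Output voltage from dB gain:
V_out = V_in * 10^(gain_dB / 20)
      = 4.228 * 10^(50.4 / 20)
      = 4.228 * 331.131121
      = 1400.0224 V

1400.0224 V


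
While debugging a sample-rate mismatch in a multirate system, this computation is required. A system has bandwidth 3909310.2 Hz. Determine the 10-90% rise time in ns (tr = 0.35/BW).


Rise time from bandwidth relationship:
tr = 0.35 / BW
   = 0.35 / 3909310.2
   = 8.95298613e-08 s
   = 89.5299 ns

89.5299 ns


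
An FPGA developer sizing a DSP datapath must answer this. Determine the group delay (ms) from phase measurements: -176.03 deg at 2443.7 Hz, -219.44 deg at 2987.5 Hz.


Group delay from phase difference:
tau = -d(phi)/d(omega)
d(phi) = -43.41 deg = -0.757647 rad
d(omega) = 2*pi*(2987.5 - 2443.7) = 3416.7962 rad/s
tau = -(-0.757647) / 3416.7962
    = 0.2217 ms

0.2217 ms


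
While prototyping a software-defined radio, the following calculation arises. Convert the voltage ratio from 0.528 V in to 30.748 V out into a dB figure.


Voltage gain in dB:
G = 20 * log10(Vout / Vin)
  = 20 * log10(30.748 / 0.528)
  = 20 * log10(58.234848)
  = 20 * 1.765183
  = 35.3 dB

35.3 dB


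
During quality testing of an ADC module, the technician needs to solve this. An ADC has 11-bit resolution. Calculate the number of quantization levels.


Number of quantization levels = 2^N
= 2^11
= 2048

2048


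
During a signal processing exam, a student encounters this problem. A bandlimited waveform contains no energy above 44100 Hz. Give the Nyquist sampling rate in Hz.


The Nyquist rate is twice the maximum frequency component.
fs_min = 2 * fmax
      = 2 * 44100
      = 88200 Hz

88200


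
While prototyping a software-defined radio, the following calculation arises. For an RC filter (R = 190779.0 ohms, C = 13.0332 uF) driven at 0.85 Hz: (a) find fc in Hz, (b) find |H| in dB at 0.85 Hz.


Step 1 — cutoff frequency:
fc = 1 / (2*pi*R*C)
C = 13.0332 uF = 1.30332e-05 F
fc = 1 / (2*pi*190779.0*1.30332e-05)
   = 0.0640086 Hz

Step 2 — magnitude at f = 0.85 Hz:
|H(f)| = 1 / sqrt(1 + (f/fc)^2)
f/fc = 0.85 / 0.0640086 = 13.279466
|H| = 1 / sqrt(1 + 176.344217) = 0.0750916
|H|_dB = 20*log10(0.0750916) = -22.49 dB

fc = 0.0640086 Hz; |H(0.85 Hz)| = -22.49 dB


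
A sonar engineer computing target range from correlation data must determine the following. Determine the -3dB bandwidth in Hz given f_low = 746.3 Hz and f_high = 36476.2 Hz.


Bandwidth is the difference of -3dB frequencies:
BW = f_high - f_low
   = 36476.2 - 746.3
   = 35729.9 Hz

35729.9 Hz


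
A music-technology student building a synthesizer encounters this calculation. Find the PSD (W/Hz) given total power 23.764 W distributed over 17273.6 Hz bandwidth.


Power spectral density:
PSD = P / BW
    = 23.764 / 17273.6
    = 0.00137574 W/Hz

0.00137574 W/Hz


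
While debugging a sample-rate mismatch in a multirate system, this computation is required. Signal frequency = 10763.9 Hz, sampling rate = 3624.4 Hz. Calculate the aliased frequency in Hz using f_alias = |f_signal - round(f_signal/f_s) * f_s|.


Compute the nearest integer multiple of fs to the signal:
n = round(10763.9 / 3624.4) = 3
f_alias = |10763.9 - 3 * 3624.4|
        = |10763.9 - 10873.2|
        = 109.3 Hz

109.3


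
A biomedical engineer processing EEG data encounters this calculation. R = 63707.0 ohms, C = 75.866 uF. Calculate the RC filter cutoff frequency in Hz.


Cutoff frequency of a first-order RC filter:
fc = 1 / (2 * pi * R * C)
C = 75.866 uF = 7.5866e-05 F
fc = 1 / (2 * pi * 63707.0 * 7.5866e-05)
   = 1 / 30.367861456928
   = 0.03293 Hz

0.03293 Hz


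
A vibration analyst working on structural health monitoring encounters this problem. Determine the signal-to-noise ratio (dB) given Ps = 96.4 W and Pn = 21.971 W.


SNR in decibels:
SNR = 10 * log10(Ps / Pn)
    = 10 * log10(96.4 / 21.971)
    = 10 * log10(4.3876)
    = 10 * 0.6422
    = 6.42 dB

6.42 dB


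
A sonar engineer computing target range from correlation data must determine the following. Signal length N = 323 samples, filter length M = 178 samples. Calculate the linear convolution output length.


Linear convolution output length:
L = N + M - 1
  = 323 + 178 - 1
  = 500 samples

500


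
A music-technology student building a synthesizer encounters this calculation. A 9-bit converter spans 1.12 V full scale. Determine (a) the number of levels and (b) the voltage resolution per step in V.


Step 1 — number of quantization levels:
L = 2^N = 2^9 = 512

Step 2 — LSB step size:
delta = Vfs / L
      = 1.12 / 512
      = 0.0021875 V

Levels = 512; step size = 0.0021875 V


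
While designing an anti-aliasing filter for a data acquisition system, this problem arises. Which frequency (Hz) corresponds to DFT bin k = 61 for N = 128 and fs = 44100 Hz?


Frequency of DFT bin k:
f_k = k * fs / N
    = 61 * 44100 / 128
    = 2690100 / 128
    = 21016.406 Hz

21016.406 Hz


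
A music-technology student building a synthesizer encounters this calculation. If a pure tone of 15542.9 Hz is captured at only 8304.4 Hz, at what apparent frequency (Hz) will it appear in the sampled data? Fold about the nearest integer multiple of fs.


Compute the nearest integer multiple of fs to the signal:
n = round(15542.9 / 8304.4) = 2
f_alias = |15542.9 - 2 * 8304.4|
        = |15542.9 - 16608.8|
        = 1065.9 Hz

1065.9


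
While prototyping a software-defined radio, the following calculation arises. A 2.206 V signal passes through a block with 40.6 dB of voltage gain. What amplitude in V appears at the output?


Output voltage from dB gain:
V_out = V_in * 10^(gain_dB / 20)
      = 2.206 * 10^(40.6 / 20)
      = 2.206 * 107.151931
      = 236.3772 V

236.3772 V


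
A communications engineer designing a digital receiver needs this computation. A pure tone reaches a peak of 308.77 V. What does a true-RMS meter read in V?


RMS voltage for a sinusoidal waveform:
V_rms = V_peak / sqrt(2)
      = 308.77 / 1.414214
      = 218.333 V

218.333 V


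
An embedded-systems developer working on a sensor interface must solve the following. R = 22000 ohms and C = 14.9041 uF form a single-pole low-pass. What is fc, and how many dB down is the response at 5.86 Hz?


Step 1 — cutoff frequency:
fc = 1 / (2*pi*R*C)
C = 14.9041 uF = 1.49041e-05 F
fc = 1 / (2*pi*22000*1.49041e-05)
   = 0.485391 Hz

Step 2 — magnitude at f = 5.86 Hz:
|H(f)| = 1 / sqrt(1 + (f/fc)^2)
f/fc = 5.86 / 0.485391 = 12.072741
|H| = 1 / sqrt(1 + 145.751075) = 0.0825485
|H|_dB = 20*log10(0.0825485) = -21.67 dB

fc = 0.485391 Hz; |H(5.86 Hz)| = -21.67 dB


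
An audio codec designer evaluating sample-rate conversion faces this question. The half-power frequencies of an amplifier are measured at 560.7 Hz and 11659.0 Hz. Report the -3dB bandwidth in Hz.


Bandwidth is the difference of -3dB frequencies:
BW = f_high - f_low
   = 11659.0 - 560.7
   = 11098.3 Hz

11098.3 Hz


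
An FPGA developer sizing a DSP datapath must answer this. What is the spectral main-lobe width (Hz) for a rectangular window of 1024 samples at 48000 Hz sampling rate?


Main lobe width for a rectangular window:
Width = 2 * fs / N
      = 2 * 48000 / 1024
      = 96000 / 1024
      = 93.75 Hz

93.75 Hz


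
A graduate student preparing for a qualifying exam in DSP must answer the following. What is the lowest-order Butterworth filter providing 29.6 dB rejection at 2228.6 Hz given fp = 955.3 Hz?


Butterworth filter order formula:
n = log10(10^(A/10) - 1) / (2 * log10(f_stop/f_pass))
10^(29.6/10) - 1 = 911.0108
f_stop/f_pass = 2228.6 / 955.3 = 2.3329
n = 4.0223 -> ceil = 5

5


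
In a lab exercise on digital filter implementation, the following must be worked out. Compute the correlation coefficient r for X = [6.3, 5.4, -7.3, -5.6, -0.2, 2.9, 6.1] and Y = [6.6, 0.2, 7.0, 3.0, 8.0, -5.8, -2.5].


Pearson correlation coefficient (population):
r = cov(X,Y) / (std(X) * std(Y))
Mean X = 1.0857, Mean Y = 2.3571
Cov(X,Y) = -10.974898
Std(X) = 5.222323, Std(Y) = 4.878483
r = -0.4308

-0.4308


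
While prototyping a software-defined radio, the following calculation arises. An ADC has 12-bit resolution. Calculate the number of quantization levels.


Number of quantization levels = 2^N
= 2^12
= 4096

4096


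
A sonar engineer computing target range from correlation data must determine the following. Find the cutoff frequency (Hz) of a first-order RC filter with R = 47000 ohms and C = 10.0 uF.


Cutoff frequency of a first-order RC filter:
fc = 1 / (2 * pi * R * C)
C = 10.0 uF = 1e-05 F
fc = 1 / (2 * pi * 47000 * 1e-05)
   = 1 / 2.9530970943744
   = 0.338628 Hz

0.338628 Hz


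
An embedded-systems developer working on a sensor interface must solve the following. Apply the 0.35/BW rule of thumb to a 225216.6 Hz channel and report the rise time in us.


Rise time from bandwidth relationship:
tr = 0.35 / BW
   = 0.35 / 225216.6
   = 1.554059514e-06 s
   = 1.5541 us

1.5541 us


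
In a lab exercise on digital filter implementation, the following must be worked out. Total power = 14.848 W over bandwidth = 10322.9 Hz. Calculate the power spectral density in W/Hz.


Power spectral density:
PSD = P / BW
    = 14.848 / 10322.9
    = 0.00143836 W/Hz

0.00143836 W/Hz


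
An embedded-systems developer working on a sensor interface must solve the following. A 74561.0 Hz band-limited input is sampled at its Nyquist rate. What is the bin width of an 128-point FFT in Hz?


Step 1 — Nyquist sampling rate:
fs = 2 * fmax = 2 * 74561.0 = 149122.0 Hz

Step 2 — DFT bin spacing:
df = fs / N = 149122.0 / 128 = 1165.0156 Hz

1165.0156 Hz


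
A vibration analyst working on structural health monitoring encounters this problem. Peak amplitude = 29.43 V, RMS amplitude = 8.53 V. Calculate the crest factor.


Crest factor is the ratio of peak to RMS:
CF = V_peak / V_rms
   = 29.43 / 8.53
   = 3.4502

3.4502


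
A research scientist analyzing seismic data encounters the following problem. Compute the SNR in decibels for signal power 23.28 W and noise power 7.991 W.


SNR in decibels:
SNR = 10 * log10(Ps / Pn)
    = 10 * log10(23.28 / 7.991)
    = 10 * log10(2.9133)
    = 10 * 0.4644
    = 4.64 dB

4.64 dB
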